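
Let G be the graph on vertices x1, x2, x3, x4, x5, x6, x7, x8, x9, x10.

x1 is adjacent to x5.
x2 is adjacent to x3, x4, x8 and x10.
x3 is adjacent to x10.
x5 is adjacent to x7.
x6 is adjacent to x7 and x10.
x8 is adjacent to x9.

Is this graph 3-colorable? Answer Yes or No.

The chromatic number is 3. x2, x3, x10 are pairwise adjacent, so at least 3 colors are needed.
A valid assignment using 3 colors: x1=1, x2=1, x3=3, x4=2, x5=2, x6=3, x7=1, x8=2, x9=1, x10=2.
That is already a proper 3-coloring.

Yes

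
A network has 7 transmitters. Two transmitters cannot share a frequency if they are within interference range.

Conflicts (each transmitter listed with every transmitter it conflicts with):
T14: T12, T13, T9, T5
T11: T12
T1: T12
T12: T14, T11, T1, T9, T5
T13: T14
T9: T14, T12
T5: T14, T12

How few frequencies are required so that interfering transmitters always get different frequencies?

T14, T12, T9 all conflict with each other, so at least 3 frequencies are needed.
3 frequencies suffice: frequency 1 → {T12, T13}; frequency 2 → {T14, T11, T1}; frequency 3 → {T9, T5}. No two conflicting transmitters share a frequency.

3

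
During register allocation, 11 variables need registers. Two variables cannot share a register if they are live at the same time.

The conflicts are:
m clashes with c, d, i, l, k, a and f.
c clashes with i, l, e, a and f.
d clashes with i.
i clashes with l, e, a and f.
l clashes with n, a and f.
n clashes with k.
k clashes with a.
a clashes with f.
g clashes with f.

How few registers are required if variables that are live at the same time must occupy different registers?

6

m, c, i, l, a, f are mutually in conflict, so at least 6 registers are needed.
A valid assignment using 6 registers: m=1, c=6, d=3, i=2, l=3, n=1, k=2, e=1, a=5, g=1, f=4. No two conflicting variables share a register.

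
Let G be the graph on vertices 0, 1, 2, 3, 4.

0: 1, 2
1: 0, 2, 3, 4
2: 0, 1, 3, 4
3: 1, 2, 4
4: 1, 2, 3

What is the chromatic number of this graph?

4

1, 2, 3, 4 form a clique, so at least 4 colors are needed.
4 colors suffice: 0=c, 1=a, 2=b, 3=c, 4=d. No two adjacent vertices share a color.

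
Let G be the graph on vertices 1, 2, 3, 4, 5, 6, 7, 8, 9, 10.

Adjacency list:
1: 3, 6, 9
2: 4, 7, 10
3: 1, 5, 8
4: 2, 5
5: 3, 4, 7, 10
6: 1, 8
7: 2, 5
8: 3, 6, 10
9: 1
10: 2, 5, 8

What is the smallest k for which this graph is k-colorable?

2 and 10 are adjacent, so at least 2 colors are needed.
2 colors suffice: color a → {1, 2, 5, 8}; color b → {3, 4, 6, 7, 9, 10}. Each edge has distinct colors on its endpoints.

2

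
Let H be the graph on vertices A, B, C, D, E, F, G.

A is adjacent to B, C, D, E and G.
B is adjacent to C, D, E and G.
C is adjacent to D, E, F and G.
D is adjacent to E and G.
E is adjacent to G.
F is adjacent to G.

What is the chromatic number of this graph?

6

A, B, C, D, E, G are pairwise adjacent (a clique of size 6), so at least 6 colors are needed.
A valid assignment using 6 colors: A=3, B=4, C=2, D=6, E=5, F=3, G=1. Each edge has distinct colors on its endpoints.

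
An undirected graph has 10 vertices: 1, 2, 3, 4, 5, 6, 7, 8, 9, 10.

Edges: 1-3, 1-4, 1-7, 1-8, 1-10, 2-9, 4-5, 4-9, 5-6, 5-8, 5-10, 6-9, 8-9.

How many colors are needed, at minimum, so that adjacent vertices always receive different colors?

2

8 and 9 are adjacent, so at least 2 colors are needed.
2 colors suffice: color red → {1, 5, 9}; color blue → {2, 3, 4, 6, 7, 8, 10}. Each edge has distinct colors on its endpoints.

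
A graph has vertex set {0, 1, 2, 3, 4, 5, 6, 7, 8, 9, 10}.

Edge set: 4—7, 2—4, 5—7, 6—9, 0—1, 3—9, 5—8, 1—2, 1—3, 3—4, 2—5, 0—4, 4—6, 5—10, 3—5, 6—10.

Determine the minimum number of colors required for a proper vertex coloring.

3

The cycle 6-9-3-5-10-6 has odd length 5, so it cannot be 2-colored; at least 3 colors are needed.
A valid assignment using 3 colors: 0=blue, 1=red, 2=blue, 3=blue, 4=red, 5=red, 6=blue, 7=blue, 8=blue, 9=red, 10=green. Each edge has distinct colors on its endpoints.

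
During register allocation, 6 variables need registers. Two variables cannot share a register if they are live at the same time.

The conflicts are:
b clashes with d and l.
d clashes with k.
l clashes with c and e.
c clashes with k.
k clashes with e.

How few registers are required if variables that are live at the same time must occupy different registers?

3

The cycle d-k-c-l-b-d has odd length 5, so it cannot be 2-colored; at least 3 registers are needed.
A valid assignment using 3 registers: b=3, d=2, l=1, c=2, k=1, e=2. Every pair that conflicts lands in different registers.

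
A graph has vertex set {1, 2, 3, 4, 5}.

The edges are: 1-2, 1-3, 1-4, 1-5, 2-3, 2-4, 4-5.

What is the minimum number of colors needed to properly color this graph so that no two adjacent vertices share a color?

1, 4, 5 form a triangle, so at least 3 colors are needed.
3 colors suffice: 1=a, 2=c, 3=b, 4=b, 5=c. Every edge joins two different colors.

3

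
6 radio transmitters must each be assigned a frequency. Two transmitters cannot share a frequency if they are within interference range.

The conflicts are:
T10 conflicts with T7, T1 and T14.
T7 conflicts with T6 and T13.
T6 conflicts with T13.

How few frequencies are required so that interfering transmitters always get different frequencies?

T7, T6, T13 are mutually in conflict, so at least 3 frequencies are needed.
3 frequencies suffice: frequency 1 → {T10, T6}; frequency 2 → {T7, T1, T14}; frequency 3 → {T13}. No two conflicting transmitters share a frequency.

3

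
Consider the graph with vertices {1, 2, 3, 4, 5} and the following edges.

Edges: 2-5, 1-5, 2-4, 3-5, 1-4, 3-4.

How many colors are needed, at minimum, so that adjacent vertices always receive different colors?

2 and 4 are adjacent, so at least 2 colors are needed.
2 colors suffice: color red → {4, 5}; color blue → {1, 2, 3}. No two adjacent vertices share a color.

2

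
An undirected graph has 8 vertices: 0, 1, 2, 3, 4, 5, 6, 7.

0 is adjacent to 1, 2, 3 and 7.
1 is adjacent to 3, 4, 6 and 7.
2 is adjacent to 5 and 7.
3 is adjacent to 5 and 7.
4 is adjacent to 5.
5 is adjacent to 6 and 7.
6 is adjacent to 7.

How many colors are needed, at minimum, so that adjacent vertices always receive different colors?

0, 1, 3, 7 form a clique, so at least 4 colors are needed.
4 colors suffice: color red → {4, 7}; color blue → {1, 5}; color green → {0, 6}; color yellow → {2, 3}. No two adjacent vertices share a color.

4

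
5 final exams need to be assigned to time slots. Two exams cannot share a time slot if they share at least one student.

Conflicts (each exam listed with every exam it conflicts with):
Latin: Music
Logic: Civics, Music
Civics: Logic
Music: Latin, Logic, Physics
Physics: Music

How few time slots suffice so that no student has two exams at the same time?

2

Music and Physics conflict, so at least 2 time slots are needed.
2 time slots suffice: time slot 1 → {Civics, Music}; time slot 2 → {Latin, Logic, Physics}. Every pair that conflicts lands in different time slots.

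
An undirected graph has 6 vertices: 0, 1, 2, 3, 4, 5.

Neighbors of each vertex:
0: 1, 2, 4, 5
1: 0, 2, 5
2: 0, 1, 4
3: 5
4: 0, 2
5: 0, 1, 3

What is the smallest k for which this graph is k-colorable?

0, 2, 4 form a triangle, so at least 3 colors are needed.
A valid assignment using 3 colors: 0=a, 1=c, 2=b, 3=a, 4=c, 5=b. Every edge joins two different colors.

3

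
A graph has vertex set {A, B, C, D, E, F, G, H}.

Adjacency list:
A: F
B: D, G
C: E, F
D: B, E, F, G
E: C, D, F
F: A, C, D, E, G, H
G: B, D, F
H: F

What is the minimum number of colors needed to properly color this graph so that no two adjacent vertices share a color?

D, F, G are mutually adjacent, so at least 3 colors are needed.
One proper 3-coloring: A=2, B=1, C=2, D=2, E=3, F=1, G=3, H=2. Each edge has distinct colors on its endpoints.

3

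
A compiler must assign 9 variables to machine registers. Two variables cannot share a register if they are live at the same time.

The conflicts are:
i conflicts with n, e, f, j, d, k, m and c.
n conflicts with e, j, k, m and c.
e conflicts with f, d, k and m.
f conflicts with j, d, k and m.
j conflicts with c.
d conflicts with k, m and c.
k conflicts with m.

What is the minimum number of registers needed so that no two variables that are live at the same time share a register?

i, e, f, d, k, m are mutually in conflict, so at least 6 registers are needed.
6 registers suffice: i=1, n=2, e=4, f=2, j=3, d=3, k=5, m=6, c=4. No two conflicting variables share a register.

6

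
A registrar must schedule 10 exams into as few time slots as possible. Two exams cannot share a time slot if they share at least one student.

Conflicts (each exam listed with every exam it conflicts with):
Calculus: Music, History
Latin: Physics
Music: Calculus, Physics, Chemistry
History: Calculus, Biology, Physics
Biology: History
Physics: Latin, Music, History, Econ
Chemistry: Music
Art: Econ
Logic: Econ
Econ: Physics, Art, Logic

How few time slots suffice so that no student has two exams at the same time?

2

Latin and Physics conflict, so at least 2 time slots are needed.
A valid assignment using 2 time slots: Calculus=1, Latin=2, Music=2, History=2, Biology=1, Physics=1, Chemistry=1, Art=1, Logic=1, Econ=2. No two conflicting exams share a time slot.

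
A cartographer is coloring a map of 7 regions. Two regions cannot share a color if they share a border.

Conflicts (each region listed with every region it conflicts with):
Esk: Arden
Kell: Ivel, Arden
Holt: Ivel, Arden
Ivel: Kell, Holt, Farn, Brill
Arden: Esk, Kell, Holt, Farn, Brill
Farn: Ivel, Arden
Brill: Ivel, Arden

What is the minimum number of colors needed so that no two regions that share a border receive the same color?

2

Arden and Brill conflict, so at least 2 colors are needed.
2 colors suffice: color 1 → {Ivel, Arden}; color 2 → {Esk, Kell, Holt, Farn, Brill}. No two conflicting regions share a color.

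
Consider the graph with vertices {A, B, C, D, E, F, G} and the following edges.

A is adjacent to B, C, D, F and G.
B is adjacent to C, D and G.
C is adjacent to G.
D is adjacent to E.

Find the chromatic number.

A, B, C, G are mutually adjacent (a clique of size 4), so at least 4 colors are needed.
4 colors suffice: color 1 → {A, E}; color 2 → {B, F}; color 3 → {D, G}; color 4 → {C}. No two adjacent vertices share a color.

4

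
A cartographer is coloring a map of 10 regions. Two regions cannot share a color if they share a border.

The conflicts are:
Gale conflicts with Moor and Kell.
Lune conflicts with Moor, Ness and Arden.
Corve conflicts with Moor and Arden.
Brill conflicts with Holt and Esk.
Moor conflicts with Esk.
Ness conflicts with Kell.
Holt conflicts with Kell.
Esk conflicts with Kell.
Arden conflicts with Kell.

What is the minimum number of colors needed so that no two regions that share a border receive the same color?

The cycle Ness-Kell-Esk-Moor-Lune-Ness has odd length 5, so it cannot be 2-colored; at least 3 colors are needed.
3 colors suffice: color 1 → {Brill, Moor, Kell}; color 2 → {Gale, Ness, Holt, Esk, Arden}; color 3 → {Lune, Corve}. No two conflicting regions share a color.

3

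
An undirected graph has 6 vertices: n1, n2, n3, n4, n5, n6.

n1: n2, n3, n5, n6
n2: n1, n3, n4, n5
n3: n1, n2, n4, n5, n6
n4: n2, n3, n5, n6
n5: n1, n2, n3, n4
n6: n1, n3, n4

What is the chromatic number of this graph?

4

n2, n3, n4, n5 form a clique, so at least 4 colors are needed.
4 colors suffice: color 1 → {n3}; color 2 → {n1, n4}; color 3 → {n2, n6}; color 4 → {n5}. Every edge joins two different colors.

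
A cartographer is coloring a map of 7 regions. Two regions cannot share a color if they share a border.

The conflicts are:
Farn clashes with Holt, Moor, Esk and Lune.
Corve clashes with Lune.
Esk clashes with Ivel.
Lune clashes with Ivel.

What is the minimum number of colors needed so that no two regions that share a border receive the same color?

2

Farn and Moor conflict, so at least 2 colors are needed.
2 colors suffice: color 1 → {Farn, Corve, Ivel}; color 2 → {Holt, Moor, Esk, Lune}. Every pair that conflicts lands in different colors.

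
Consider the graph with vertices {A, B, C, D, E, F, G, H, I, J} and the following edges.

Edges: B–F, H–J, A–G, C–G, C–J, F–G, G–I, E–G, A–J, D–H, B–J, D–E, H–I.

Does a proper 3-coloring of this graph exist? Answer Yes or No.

The chromatic number is 3. The cycle H-I-G-C-J-H has odd length 5, so it cannot be 2-colored; at least 3 colors are needed.
3 colors suffice: color red → {D, G, J}; color blue → {A, C, E, F, H}; color green → {B, I}.
That is already a proper 3-coloring.

Yes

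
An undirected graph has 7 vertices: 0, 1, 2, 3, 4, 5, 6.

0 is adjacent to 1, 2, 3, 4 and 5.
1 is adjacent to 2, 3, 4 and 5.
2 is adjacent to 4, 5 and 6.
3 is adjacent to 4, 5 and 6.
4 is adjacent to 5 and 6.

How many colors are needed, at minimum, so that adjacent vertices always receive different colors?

5

0, 1, 3, 4, 5 are mutually adjacent (a clique of size 5), so at least 5 colors are needed.
One proper 5-coloring: 0=b, 1=e, 2=c, 3=c, 4=a, 5=d, 6=b. No two adjacent vertices share a color.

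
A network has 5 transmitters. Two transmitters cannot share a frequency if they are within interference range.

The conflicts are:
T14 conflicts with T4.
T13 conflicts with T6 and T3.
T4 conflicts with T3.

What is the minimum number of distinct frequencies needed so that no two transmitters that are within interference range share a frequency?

2

T14 and T4 conflict, so at least 2 frequencies are needed.
2 frequencies suffice: T14=2, T13=1, T6=2, T4=1, T3=2. No two conflicting transmitters share a frequency.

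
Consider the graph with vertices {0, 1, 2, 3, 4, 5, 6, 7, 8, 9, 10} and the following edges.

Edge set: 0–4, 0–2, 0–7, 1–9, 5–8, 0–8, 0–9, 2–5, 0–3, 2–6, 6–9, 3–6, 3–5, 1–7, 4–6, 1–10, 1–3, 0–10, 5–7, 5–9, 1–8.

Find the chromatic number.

2

3 and 6 are adjacent, so at least 2 colors are needed.
A valid assignment using 2 colors: 0=red, 1=red, 2=blue, 3=blue, 4=blue, 5=red, 6=red, 7=blue, 8=blue, 9=blue, 10=blue. No two adjacent vertices share a color.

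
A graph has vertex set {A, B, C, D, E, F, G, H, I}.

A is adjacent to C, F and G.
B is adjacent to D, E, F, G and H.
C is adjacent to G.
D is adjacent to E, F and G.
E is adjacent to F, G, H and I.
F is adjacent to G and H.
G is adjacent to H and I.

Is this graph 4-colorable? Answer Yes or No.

No

B, D, E, F, G are pairwise adjacent (a clique of size 5), so at least 5 colors are needed.
So 4 colors are not enough.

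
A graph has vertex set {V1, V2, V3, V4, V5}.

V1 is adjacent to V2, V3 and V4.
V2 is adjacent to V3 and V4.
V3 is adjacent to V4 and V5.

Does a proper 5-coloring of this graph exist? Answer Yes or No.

The chromatic number is 4. V1, V2, V3, V4 form a clique, so at least 4 colors are needed.
4 colors suffice: color 1 → {V3}; color 2 → {V4, V5}; color 3 → {V1}; color 4 → {V2}.
Since 5 ≥ 4, a proper 5-coloring certainly exists.

Yes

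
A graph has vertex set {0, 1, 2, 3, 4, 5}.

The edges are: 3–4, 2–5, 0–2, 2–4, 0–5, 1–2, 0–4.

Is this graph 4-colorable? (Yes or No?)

Yes

The chromatic number is 3. 0, 2, 4 are pairwise adjacent, so at least 3 colors are needed.
One proper 3-coloring: 0=c, 1=b, 2=a, 3=a, 4=b, 5=b.
Since 4 ≥ 3, a proper 4-coloring certainly exists.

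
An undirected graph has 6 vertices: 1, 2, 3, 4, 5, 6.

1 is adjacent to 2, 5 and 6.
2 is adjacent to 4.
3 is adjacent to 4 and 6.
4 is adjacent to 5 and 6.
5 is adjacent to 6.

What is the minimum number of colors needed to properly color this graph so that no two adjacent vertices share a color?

3

1, 5, 6 are mutually adjacent, so at least 3 colors are needed.
3 colors suffice: color a → {1, 4}; color b → {2, 6}; color c → {3, 5}. No two adjacent vertices share a color.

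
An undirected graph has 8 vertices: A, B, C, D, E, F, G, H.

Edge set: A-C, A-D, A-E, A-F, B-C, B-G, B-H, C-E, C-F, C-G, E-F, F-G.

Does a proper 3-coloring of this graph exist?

No

A, C, E, F are pairwise adjacent (a clique of size 4), so at least 4 colors are needed.
So 3 colors are not enough.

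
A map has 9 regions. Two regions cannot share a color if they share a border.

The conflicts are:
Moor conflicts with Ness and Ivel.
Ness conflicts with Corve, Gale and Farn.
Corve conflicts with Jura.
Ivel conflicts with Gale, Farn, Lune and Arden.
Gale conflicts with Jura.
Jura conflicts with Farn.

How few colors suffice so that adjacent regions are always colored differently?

Gale and Jura conflict, so at least 2 colors are needed.
2 colors suffice: color 1 → {Ness, Ivel, Jura}; color 2 → {Moor, Corve, Gale, Farn, Lune, Arden}. Each listed conflict is separated.

2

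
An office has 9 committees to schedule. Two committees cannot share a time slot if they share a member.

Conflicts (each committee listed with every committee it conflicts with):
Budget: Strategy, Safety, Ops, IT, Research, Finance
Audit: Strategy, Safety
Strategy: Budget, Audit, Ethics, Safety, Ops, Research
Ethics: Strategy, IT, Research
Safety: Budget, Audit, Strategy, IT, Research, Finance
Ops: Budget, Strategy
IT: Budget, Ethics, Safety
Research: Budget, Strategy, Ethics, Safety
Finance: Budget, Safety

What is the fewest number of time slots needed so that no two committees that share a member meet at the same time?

Budget, Strategy, Safety, Research are mutually in conflict, so at least 4 time slots are needed.
Using 4 time slots: Budget=2, Audit=2, Strategy=1, Ethics=2, Safety=3, Ops=3, IT=1, Research=4, Finance=1. Every pair that conflicts lands in different time slots.

4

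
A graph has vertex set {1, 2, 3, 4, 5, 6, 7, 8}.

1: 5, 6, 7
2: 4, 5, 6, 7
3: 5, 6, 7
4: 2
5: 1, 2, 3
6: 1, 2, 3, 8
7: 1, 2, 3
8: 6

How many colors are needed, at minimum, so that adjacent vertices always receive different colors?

6 and 8 are adjacent, so at least 2 colors are needed.
2 colors suffice: color a → {4, 5, 6, 7}; color b → {1, 2, 3, 8}. No two adjacent vertices share a color.

2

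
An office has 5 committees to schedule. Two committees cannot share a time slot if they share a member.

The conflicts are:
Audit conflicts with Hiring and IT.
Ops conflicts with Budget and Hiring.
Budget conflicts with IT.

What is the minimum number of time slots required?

The cycle Ops-Hiring-Audit-IT-Budget-Ops has odd length 5, so it cannot be 2-colored; at least 3 time slots are needed.
3 time slots suffice: time slot 1 → {Audit, Budget}; time slot 2 → {Hiring, IT}; time slot 3 → {Ops}. Every pair that conflicts lands in different time slots.

3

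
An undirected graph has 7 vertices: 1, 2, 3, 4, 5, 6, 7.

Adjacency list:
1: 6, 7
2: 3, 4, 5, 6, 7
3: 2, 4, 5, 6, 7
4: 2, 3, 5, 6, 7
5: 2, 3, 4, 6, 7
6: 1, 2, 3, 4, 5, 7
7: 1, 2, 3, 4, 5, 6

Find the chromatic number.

2, 3, 4, 5, 6, 7 form a clique, so at least 6 colors are needed.
6 colors suffice: color red → {7}; color blue → {6}; color green → {1, 2}; color yellow → {3}; color purple → {5}; color orange → {4}. Every edge joins two different colors.

6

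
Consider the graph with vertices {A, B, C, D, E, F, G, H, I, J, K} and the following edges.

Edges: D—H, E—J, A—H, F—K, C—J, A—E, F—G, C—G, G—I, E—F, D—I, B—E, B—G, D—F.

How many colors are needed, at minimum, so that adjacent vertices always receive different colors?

3

The cycle A-H-D-F-E-A has odd length 5, so it cannot be 2-colored; at least 3 colors are needed.
3 colors suffice: color 1 → {D, E, G, K}; color 2 → {A, B, F, I, J}; color 3 → {C, H}. Each edge has distinct colors on its endpoints.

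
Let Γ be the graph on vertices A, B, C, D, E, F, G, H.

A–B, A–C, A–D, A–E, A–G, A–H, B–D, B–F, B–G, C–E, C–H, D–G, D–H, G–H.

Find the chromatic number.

A, D, G, H form a clique, so at least 4 colors are needed.
4 colors suffice: color 1 → {A, F}; color 2 → {C, D}; color 3 → {B, E, H}; color 4 → {G}. No two adjacent vertices share a color.

4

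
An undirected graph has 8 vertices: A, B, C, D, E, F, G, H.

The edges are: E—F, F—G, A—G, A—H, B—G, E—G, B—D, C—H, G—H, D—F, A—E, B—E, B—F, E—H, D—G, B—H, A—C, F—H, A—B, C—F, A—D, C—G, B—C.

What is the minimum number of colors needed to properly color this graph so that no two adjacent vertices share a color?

A, B, E, G, H are mutually adjacent (a clique of size 5), so at least 5 colors are needed.
5 colors suffice: color 1 → {G}; color 2 → {B}; color 3 → {D, H}; color 4 → {A, F}; color 5 → {C, E}. Every edge joins two different colors.

5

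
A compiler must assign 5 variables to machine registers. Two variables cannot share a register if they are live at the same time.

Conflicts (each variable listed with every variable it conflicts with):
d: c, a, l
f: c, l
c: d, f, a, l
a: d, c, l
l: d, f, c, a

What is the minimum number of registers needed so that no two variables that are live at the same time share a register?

d, c, a, l are mutually in conflict, so at least 4 registers are needed.
4 registers suffice: d=3, f=3, c=1, a=4, l=2. Each listed conflict is separated.

4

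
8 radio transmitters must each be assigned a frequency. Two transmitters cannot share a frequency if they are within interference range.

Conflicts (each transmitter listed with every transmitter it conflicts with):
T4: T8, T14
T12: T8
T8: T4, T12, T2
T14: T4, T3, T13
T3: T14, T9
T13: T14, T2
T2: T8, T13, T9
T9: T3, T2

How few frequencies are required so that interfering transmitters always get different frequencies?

The cycle T2-T8-T4-T14-T13-T2 has odd length 5, so it cannot be 2-colored; at least 3 frequencies are needed.
Using 3 frequencies: T4=2, T12=2, T8=1, T14=1, T3=2, T13=3, T2=2, T9=1. Every pair that conflicts lands in different frequencies.

3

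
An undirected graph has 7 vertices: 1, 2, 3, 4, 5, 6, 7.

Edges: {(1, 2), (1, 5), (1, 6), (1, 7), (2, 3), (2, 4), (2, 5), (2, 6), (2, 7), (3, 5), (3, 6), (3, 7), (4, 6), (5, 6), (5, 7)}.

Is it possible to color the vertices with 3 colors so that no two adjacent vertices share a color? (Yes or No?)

1, 2, 5, 7 are pairwise adjacent (a clique of size 4), so at least 4 colors are needed.
So 3 colors are not enough.

No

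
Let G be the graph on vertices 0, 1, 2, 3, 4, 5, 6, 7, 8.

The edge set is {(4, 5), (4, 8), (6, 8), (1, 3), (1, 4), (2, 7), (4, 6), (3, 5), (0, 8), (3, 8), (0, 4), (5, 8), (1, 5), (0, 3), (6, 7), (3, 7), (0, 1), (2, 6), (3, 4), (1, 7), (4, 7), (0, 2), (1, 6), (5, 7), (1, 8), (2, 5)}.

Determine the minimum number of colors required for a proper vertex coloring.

5

1, 3, 4, 5, 7 are mutually adjacent (a clique of size 5), so at least 5 colors are needed.
5 colors suffice: color a → {1, 2}; color b → {4}; color c → {7, 8}; color d → {0, 5, 6}; color e → {3}. No two adjacent vertices share a color.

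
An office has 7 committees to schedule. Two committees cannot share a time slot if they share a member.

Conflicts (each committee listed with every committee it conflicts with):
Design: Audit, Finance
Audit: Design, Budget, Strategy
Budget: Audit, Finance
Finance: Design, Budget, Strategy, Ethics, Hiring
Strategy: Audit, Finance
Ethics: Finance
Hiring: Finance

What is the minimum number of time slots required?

Finance and Strategy conflict, so at least 2 time slots are needed.
2 time slots suffice: time slot 1 → {Audit, Finance}; time slot 2 → {Design, Budget, Strategy, Ethics, Hiring}. Each listed conflict is separated.

2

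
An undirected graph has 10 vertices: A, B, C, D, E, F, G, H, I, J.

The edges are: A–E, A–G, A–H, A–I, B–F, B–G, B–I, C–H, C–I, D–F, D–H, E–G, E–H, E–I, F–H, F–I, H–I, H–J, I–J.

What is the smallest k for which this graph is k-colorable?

4

A, E, H, I are mutually adjacent (a clique of size 4), so at least 4 colors are needed.
4 colors suffice: color red → {D, G, I}; color blue → {B, H}; color green → {A, C, F, J}; color yellow → {E}. Each edge has distinct colors on its endpoints.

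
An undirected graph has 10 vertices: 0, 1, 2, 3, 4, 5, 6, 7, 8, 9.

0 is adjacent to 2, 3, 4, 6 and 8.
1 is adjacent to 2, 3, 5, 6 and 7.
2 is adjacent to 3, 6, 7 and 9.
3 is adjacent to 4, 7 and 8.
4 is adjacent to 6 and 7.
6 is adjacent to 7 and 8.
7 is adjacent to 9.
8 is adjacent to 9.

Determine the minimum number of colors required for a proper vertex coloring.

4

1, 2, 3, 7 are mutually adjacent (a clique of size 4), so at least 4 colors are needed.
4 colors suffice: 0=b, 1=d, 2=c, 3=a, 4=c, 5=a, 6=a, 7=b, 8=c, 9=a. No two adjacent vertices share a color.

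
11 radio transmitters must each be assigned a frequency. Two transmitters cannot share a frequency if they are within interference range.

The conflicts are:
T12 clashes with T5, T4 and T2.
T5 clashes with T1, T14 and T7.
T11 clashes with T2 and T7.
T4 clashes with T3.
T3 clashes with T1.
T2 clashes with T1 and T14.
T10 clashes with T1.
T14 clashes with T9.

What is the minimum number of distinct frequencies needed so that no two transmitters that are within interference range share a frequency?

The cycle T7-T5-T14-T2-T11-T7 has odd length 5, so it cannot be 2-colored; at least 3 frequencies are needed.
3 frequencies suffice: frequency 1 → {T12, T1, T14, T7}; frequency 2 → {T5, T3, T2, T10, T9}; frequency 3 → {T11, T4}. Each listed conflict is separated.

3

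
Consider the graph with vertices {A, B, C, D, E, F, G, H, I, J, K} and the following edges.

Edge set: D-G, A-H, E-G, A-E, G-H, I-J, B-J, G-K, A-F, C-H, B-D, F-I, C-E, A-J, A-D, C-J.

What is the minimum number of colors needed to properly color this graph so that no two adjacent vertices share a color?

2

A and J are adjacent, so at least 2 colors are needed.
2 colors suffice: color 1 → {A, B, C, G, I}; color 2 → {D, E, F, H, J, K}. Every edge joins two different colors.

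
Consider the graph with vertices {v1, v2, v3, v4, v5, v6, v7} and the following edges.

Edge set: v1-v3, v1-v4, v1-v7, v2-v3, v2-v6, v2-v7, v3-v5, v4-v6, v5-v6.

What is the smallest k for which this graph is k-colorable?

The cycle v3-v1-v4-v6-v5-v3 has odd length 5, so it cannot be 2-colored; at least 3 colors are needed.
3 colors suffice: color red → {v3, v6, v7}; color blue → {v1, v2, v5}; color green → {v4}. No two adjacent vertices share a color.

3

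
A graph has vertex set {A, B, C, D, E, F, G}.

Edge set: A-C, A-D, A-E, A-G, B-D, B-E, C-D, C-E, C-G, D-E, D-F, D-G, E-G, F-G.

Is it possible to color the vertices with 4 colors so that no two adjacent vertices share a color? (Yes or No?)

A, C, D, E, G are pairwise adjacent (a clique of size 5), so at least 5 colors are needed.
So 4 colors are not enough.

No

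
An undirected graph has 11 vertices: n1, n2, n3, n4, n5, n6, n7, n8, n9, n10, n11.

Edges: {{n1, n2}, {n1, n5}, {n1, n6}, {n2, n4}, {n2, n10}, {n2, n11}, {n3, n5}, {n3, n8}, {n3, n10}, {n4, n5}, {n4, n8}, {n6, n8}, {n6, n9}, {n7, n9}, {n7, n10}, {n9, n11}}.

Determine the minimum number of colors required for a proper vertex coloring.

3

The cycle n3-n5-n1-n2-n10-n3 has odd length 5, so it cannot be 2-colored; at least 3 colors are needed.
One proper 3-coloring: n1=blue, n2=red, n3=green, n4=blue, n5=red, n6=green, n7=green, n8=red, n9=red, n10=blue, n11=blue. No two adjacent vertices share a color.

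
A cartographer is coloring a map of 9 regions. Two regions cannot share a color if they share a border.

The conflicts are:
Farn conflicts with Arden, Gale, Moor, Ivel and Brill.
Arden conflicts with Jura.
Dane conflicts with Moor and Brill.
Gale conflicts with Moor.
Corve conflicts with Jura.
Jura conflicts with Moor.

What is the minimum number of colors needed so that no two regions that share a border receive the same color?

3

Farn, Gale, Moor all conflict with each other, so at least 3 colors are needed.
3 colors suffice: Farn=1, Arden=2, Dane=1, Gale=3, Corve=2, Jura=1, Moor=2, Ivel=2, Brill=2. No two conflicting regions share a color.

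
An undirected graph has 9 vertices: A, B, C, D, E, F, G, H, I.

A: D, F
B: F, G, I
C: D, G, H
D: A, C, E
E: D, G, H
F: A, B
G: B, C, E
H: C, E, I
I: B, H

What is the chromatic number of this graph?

The cycle B-G-C-H-I-B has odd length 5, so it cannot be 2-colored; at least 3 colors are needed.
A valid assignment using 3 colors: A=1, B=1, C=1, D=2, E=1, F=2, G=2, H=2, I=3. Each edge has distinct colors on its endpoints.

3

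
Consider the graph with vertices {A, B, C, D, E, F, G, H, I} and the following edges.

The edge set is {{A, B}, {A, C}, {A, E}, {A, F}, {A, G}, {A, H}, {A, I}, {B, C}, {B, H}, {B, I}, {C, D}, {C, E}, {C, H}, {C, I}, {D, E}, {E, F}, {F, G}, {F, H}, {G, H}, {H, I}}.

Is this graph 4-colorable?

No

A, B, C, H, I are pairwise adjacent (a clique of size 5), so at least 5 colors are needed.
So 4 colors are not enough.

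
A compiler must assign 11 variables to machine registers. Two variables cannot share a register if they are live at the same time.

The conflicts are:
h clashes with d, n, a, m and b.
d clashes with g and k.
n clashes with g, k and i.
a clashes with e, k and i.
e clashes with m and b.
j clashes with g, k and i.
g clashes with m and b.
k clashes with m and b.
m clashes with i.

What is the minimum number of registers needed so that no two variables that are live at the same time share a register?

a and k conflict, so at least 2 registers are needed.
2 registers suffice: register 1 → {h, e, g, k, i}; register 2 → {d, n, a, j, m, b}. Every pair that conflicts lands in different registers.

2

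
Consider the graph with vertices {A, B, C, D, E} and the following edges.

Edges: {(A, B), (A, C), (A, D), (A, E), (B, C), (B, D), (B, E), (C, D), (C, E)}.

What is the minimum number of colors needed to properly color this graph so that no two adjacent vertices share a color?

A, B, C, E are mutually adjacent (a clique of size 4), so at least 4 colors are needed.
4 colors suffice: color 1 → {B}; color 2 → {C}; color 3 → {A}; color 4 → {D, E}. Every edge joins two different colors.

4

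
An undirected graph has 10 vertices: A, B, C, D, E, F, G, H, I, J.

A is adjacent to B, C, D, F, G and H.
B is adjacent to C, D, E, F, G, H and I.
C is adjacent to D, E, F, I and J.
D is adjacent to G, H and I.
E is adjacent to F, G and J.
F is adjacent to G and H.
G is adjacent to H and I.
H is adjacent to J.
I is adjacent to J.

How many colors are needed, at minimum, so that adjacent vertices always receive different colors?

A, B, D, G, H are pairwise adjacent (a clique of size 5), so at least 5 colors are needed.
5 colors suffice: color 1 → {B, J}; color 2 → {C, G}; color 3 → {E, H, I}; color 4 → {D, F}; color 5 → {A}. Each edge has distinct colors on its endpoints.

5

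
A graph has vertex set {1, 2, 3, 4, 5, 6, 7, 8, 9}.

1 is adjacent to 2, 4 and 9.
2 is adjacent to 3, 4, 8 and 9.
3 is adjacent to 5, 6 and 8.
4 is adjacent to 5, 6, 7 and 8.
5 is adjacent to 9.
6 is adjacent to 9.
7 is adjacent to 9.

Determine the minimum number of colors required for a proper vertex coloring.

2, 3, 8 form a triangle, so at least 3 colors are needed.
One proper 3-coloring: 1=green, 2=blue, 3=red, 4=red, 5=blue, 6=blue, 7=blue, 8=green, 9=red. No two adjacent vertices share a color.

3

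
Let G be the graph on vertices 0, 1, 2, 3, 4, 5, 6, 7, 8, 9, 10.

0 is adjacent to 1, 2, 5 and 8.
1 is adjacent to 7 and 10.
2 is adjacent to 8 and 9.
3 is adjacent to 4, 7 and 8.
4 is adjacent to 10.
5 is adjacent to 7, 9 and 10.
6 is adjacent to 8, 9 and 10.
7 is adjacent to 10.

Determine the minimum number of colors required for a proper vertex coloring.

0, 2, 8 are pairwise adjacent, so at least 3 colors are needed.
A valid assignment using 3 colors: 0=red, 1=blue, 2=green, 3=red, 4=blue, 5=blue, 6=green, 7=green, 8=blue, 9=red, 10=red. No two adjacent vertices share a color.

3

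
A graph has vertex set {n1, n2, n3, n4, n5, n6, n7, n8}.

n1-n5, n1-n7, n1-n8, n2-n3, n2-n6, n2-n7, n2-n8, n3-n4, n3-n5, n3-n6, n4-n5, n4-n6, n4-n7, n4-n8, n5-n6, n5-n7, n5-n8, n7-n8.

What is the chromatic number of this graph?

4

n1, n5, n7, n8 are mutually adjacent (a clique of size 4), so at least 4 colors are needed.
4 colors suffice: color 1 → {n2, n5}; color 2 → {n3, n8}; color 3 → {n6, n7}; color 4 → {n1, n4}. Each edge has distinct colors on its endpoints.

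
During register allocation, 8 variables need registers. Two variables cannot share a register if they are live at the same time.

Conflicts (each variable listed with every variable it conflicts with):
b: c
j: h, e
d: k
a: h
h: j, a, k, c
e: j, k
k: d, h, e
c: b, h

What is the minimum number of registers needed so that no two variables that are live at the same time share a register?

2

h and k conflict, so at least 2 registers are needed.
Using 2 registers: b=1, j=2, d=1, a=2, h=1, e=1, k=2, c=2. No two conflicting variables share a register.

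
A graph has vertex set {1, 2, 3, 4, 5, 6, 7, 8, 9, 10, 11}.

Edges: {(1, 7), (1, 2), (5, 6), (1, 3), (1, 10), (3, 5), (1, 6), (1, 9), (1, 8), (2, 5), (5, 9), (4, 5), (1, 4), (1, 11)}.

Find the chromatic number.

4 and 5 are adjacent, so at least 2 colors are needed.
2 colors suffice: color a → {1, 5}; color b → {2, 3, 4, 6, 7, 8, 9, 10, 11}. No two adjacent vertices share a color.

2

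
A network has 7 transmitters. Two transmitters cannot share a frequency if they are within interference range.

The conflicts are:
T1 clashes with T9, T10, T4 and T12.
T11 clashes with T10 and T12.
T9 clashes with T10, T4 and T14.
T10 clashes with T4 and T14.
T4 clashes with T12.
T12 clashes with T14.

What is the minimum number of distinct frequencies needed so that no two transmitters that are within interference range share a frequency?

4

T1, T9, T10, T4 all conflict with each other, so at least 4 frequencies are needed.
4 frequencies suffice: frequency 1 → {T10, T12}; frequency 2 → {T11, T9}; frequency 3 → {T4, T14}; frequency 4 → {T1}. Every pair that conflicts lands in different frequencies.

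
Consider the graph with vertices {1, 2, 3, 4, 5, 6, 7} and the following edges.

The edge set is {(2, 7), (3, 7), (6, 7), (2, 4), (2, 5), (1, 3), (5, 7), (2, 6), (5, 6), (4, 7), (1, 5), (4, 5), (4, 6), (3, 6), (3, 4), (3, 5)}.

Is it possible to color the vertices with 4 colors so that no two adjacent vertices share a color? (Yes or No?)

3, 4, 5, 6, 7 form a clique, so at least 5 colors are needed.
So 4 colors are not enough.

No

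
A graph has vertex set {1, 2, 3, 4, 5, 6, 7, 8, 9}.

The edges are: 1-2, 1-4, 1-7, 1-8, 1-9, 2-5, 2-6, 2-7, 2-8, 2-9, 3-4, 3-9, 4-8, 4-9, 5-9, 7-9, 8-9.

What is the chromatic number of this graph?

4

1, 2, 7, 9 are pairwise adjacent (a clique of size 4), so at least 4 colors are needed.
One proper 4-coloring: 1=c, 2=b, 3=c, 4=b, 5=c, 6=a, 7=d, 8=d, 9=a. No two adjacent vertices share a color.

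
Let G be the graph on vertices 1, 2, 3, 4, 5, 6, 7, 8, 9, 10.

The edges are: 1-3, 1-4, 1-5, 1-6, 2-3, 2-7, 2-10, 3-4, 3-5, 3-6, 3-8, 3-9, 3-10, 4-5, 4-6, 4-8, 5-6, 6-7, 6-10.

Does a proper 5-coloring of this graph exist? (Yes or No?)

The chromatic number is 5. 1, 3, 4, 5, 6 form a clique, so at least 5 colors are needed.
One proper 5-coloring: 1=d, 2=b, 3=a, 4=c, 5=e, 6=b, 7=a, 8=b, 9=b, 10=c.
That is already a proper 5-coloring.

Yes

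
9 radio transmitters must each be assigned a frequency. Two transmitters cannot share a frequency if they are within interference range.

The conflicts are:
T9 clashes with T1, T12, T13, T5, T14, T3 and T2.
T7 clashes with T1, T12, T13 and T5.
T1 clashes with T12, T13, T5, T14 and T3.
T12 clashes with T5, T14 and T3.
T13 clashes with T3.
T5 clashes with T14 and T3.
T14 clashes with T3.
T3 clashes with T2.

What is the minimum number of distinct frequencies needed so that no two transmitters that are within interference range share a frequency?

6

T9, T1, T12, T5, T14, T3 are mutually in conflict, so at least 6 frequencies are needed.
6 frequencies suffice: T9=3, T7=1, T1=2, T12=4, T13=4, T5=5, T14=6, T3=1, T2=2. Each listed conflict is separated.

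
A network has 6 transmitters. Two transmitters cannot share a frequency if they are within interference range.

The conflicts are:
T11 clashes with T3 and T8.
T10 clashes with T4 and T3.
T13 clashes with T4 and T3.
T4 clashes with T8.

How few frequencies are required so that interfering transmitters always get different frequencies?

The cycle T4-T8-T11-T3-T13-T4 has odd length 5, so it cannot be 2-colored; at least 3 frequencies are needed.
Using 3 frequencies: T11=2, T10=2, T13=2, T4=1, T3=1, T8=3. Each listed conflict is separated.

3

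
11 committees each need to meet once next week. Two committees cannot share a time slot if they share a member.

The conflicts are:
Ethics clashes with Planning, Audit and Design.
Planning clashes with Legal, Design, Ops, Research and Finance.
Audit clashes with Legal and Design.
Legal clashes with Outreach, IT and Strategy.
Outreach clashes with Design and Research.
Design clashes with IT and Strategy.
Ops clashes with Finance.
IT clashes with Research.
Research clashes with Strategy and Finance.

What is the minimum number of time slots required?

3

Ethics, Audit, Design are mutually in conflict, so at least 3 time slots are needed.
3 time slots suffice: time slot 1 → {Planning, Audit, Outreach, IT, Strategy}; time slot 2 → {Legal, Design, Ops, Research}; time slot 3 → {Ethics, Finance}. Each listed conflict is separated.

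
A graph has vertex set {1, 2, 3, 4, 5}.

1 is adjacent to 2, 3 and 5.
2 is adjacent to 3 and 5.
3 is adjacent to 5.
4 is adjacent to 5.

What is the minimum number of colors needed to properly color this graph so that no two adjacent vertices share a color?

1, 2, 3, 5 are pairwise adjacent (a clique of size 4), so at least 4 colors are needed.
A valid assignment using 4 colors: 1=yellow, 2=green, 3=blue, 4=blue, 5=red. Every edge joins two different colors.

4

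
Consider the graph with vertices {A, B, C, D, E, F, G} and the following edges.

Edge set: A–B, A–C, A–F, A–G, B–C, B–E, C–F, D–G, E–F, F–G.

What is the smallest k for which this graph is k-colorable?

A, B, C form a triangle, so at least 3 colors are needed.
A valid assignment using 3 colors: A=red, B=blue, C=green, D=red, E=red, F=blue, G=green. No two adjacent vertices share a color.

3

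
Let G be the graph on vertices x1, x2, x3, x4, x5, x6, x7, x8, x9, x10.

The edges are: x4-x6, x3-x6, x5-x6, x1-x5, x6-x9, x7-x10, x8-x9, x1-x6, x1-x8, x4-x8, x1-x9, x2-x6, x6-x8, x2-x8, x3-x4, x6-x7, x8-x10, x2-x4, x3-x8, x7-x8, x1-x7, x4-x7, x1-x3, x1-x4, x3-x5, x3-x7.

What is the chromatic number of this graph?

x1, x3, x4, x6, x7, x8 are pairwise adjacent (a clique of size 6), so at least 6 colors are needed.
6 colors suffice: color 1 → {x6, x10}; color 2 → {x5, x8}; color 3 → {x1, x2}; color 4 → {x7, x9}; color 5 → {x3}; color 6 → {x4}. Every edge joins two different colors.

6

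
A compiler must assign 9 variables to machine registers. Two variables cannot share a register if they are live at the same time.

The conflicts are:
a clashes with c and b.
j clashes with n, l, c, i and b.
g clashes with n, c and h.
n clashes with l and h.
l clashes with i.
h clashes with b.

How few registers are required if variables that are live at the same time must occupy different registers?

3

j, l, i pairwise conflict, so at least 3 registers are needed.
3 registers suffice: register 1 → {a, j, h}; register 2 → {n, c, i, b}; register 3 → {g, l}. Every pair that conflicts lands in different registers.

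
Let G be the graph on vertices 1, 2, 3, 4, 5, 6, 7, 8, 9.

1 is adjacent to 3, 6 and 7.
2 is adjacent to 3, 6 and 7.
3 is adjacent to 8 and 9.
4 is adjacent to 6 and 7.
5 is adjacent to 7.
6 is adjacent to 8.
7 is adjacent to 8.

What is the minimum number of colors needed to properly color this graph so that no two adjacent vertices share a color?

2 and 3 are adjacent, so at least 2 colors are needed.
2 colors suffice: color red → {3, 6, 7}; color blue → {1, 2, 4, 5, 8, 9}. Every edge joins two different colors.

2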